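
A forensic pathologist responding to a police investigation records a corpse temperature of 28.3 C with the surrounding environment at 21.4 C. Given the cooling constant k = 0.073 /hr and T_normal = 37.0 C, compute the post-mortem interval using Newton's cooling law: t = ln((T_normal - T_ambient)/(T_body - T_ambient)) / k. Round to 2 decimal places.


Using Newton's law of cooling:
t = ln((T_normal - T_ambient) / (T_body - T_ambient)) / k
T_normal - T_ambient = 15.6
T_body - T_ambient = 6.9
Ratio = 2.26087
ln(ratio) = 0.81575
t = 0.81575 / 0.073 = 11.17 hours

11.17


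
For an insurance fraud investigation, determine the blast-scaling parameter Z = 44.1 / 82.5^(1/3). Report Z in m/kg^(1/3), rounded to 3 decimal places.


Scaled distance calculation:
W^(1/3) = 82.5^(1/3) = 4.353294
Z = R / W^(1/3) = 44.1 / 4.353294
Z = 10.130 m/kg^(1/3)

10.130


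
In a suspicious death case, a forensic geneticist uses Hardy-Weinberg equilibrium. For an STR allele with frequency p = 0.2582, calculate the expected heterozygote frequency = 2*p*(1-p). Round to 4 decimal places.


Hardy-Weinberg heterozygote frequency:
q = 1 - p = 1 - 0.2582 = 0.7418
2pq = 2 * 0.2582 * 0.7418 = 0.3831

0.3831


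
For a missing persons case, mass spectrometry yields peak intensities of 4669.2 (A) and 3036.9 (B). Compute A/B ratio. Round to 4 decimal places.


Spectral peak ratio:
Peak A = 4669.2 counts
Peak B = 3036.9 counts
Ratio = 4669.2 / 3036.9 = 1.5375

1.5375


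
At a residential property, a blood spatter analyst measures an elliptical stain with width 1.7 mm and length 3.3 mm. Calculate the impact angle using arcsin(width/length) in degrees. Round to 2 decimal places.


Blood spatter impact angle calculation:
width / length = 1.7 / 3.3 = 0.515152
angle = arcsin(0.515152)
angle = 31.01 degrees

31.01


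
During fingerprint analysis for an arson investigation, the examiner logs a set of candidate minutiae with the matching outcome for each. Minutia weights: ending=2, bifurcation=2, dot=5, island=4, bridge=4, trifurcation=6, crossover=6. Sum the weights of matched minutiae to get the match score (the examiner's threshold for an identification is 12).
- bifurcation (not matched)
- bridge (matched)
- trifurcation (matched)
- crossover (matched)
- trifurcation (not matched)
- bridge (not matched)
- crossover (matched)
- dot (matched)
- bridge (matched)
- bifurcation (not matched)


Weighted minutiae match score:
  bifurcation: not matched, +0
  bridge: matched, +4 (running total 4)
  trifurcation: matched, +6 (running total 10)
  crossover: matched, +6 (running total 16)
  trifurcation: not matched, +0
  bridge: not matched, +0
  crossover: matched, +6 (running total 22)
  dot: matched, +5 (running total 27)
  bridge: matched, +4 (running total 31)
  bifurcation: not matched, +0
Total score = 31
Threshold = 12; verdict = identification

31


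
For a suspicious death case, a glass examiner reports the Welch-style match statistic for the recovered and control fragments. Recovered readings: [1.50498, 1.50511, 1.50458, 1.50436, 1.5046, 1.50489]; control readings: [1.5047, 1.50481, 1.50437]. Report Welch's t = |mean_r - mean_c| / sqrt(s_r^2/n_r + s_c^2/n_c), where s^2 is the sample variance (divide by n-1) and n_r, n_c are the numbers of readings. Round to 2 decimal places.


Welch's t-criterion for glass RI comparison:
Recovered mean = sum / n_r = 9.02852 / 6 = 1.5047533
Control mean = sum / n_c = 4.51388 / 3 = 1.5046267
Recovered sample variance s_r^2 = 8.11067e-08
Control sample variance s_c^2 = 5.24333e-08
Welch SE (unpooled) = sqrt(s_r^2/n_r + s_c^2/n_c) = sqrt(1.35178e-08 + 1.74778e-08) = sqrt(3.09956e-08) = 0.000176056
|mean_r - mean_c| = 0.000126667
t = 0.000126667 / 0.000176056 = 0.72

0.72


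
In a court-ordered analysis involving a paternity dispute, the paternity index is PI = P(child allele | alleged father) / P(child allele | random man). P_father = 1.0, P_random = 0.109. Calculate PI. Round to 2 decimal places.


Paternity Index calculation:
PI = P(allele|father) / P(allele|random)
PI = 1.0 / 0.109
PI = 9.17

9.17


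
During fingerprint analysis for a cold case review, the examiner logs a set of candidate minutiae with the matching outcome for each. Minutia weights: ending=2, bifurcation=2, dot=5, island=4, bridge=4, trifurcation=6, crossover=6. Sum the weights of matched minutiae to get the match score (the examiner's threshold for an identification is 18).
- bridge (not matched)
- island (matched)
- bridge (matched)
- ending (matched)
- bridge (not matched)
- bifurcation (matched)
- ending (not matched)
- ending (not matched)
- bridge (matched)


Weighted minutiae match score:
  bridge: not matched, +0
  island: matched, +4 (running total 4)
  bridge: matched, +4 (running total 8)
  ending: matched, +2 (running total 10)
  bridge: not matched, +0
  bifurcation: matched, +2 (running total 12)
  ending: not matched, +0
  ending: not matched, +0
  bridge: matched, +4 (running total 16)
Total score = 16
Threshold = 18; verdict = inconclusive

16


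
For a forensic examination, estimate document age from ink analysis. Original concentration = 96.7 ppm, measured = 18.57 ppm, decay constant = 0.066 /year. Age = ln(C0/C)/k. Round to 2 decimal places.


Document age estimation:
C0/C = 96.7 / 18.57 = 5.207324
ln(C0/C) = 1.650066
t = 1.650066 / 0.066 = 25.00 years

25.00


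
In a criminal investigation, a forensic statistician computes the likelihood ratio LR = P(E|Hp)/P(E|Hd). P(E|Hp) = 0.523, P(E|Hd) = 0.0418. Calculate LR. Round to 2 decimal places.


Likelihood ratio calculation:
LR = P(E|Hp) / P(E|Hd)
LR = 0.523 / 0.0418
LR = 12.51

12.51


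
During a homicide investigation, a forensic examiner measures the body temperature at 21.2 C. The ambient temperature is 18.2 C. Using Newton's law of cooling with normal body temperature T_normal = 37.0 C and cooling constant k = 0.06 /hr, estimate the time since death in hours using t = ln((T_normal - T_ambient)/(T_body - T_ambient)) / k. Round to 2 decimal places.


Using Newton's law of cooling:
t = ln((T_normal - T_ambient) / (T_body - T_ambient)) / k
T_normal - T_ambient = 18.8
T_body - T_ambient = 3.0
Ratio = 6.266667
ln(ratio) = 1.835245
t = 1.835245 / 0.06 = 30.59 hours

30.59


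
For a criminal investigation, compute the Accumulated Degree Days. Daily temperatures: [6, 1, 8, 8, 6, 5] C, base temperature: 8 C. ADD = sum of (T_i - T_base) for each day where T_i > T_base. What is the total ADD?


Computing ADD day by day:
Day 1: max(0, 6 - 8) = 0
Day 2: max(0, 1 - 8) = 0
Day 3: max(0, 8 - 8) = 0
Day 4: max(0, 8 - 8) = 0
Day 5: max(0, 6 - 8) = 0
Day 6: max(0, 5 - 8) = 0
Total ADD = 0

0


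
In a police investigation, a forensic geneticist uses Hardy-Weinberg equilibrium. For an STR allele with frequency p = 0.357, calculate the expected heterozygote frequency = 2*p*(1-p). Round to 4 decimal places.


Hardy-Weinberg heterozygote frequency:
q = 1 - p = 1 - 0.357 = 0.643
2pq = 2 * 0.357 * 0.643 = 0.4591

0.4591


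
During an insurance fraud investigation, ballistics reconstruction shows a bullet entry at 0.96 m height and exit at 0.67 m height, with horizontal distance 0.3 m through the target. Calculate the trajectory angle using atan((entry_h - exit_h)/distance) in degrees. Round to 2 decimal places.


Bullet trajectory angle:
Height difference = 0.96 - 0.67 = 0.29 m
angle = atan(0.29 / 0.3)
angle = atan(0.966667)
angle = 44.03 degrees

44.03


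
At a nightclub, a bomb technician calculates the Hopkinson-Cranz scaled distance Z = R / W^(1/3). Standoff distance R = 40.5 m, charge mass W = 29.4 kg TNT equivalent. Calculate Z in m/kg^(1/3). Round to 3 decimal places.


Scaled distance calculation:
W^(1/3) = 29.4^(1/3) = 3.086378
Z = R / W^(1/3) = 40.5 / 3.086378
Z = 13.122 m/kg^(1/3)

13.122


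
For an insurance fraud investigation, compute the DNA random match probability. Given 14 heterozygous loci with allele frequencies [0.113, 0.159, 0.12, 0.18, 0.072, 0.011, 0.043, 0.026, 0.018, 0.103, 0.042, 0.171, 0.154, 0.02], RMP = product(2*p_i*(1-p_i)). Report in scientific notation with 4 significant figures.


Computing RMP for 14 loci:
Locus 1: 2 * 0.113 * 0.887 = 0.200462
Locus 2: 2 * 0.159 * 0.841 = 0.267438
Locus 3: 2 * 0.12 * 0.88 = 0.2112
Locus 4: 2 * 0.18 * 0.82 = 0.2952
Locus 5: 2 * 0.072 * 0.928 = 0.133632
Locus 6: 2 * 0.011 * 0.989 = 0.021758
Locus 7: 2 * 0.043 * 0.957 = 0.082302
Locus 8: 2 * 0.026 * 0.974 = 0.050648
Locus 9: 2 * 0.018 * 0.982 = 0.035352
Locus 10: 2 * 0.103 * 0.897 = 0.184782
Locus 11: 2 * 0.042 * 0.958 = 0.080472
Locus 12: 2 * 0.171 * 0.829 = 0.283518
Locus 13: 2 * 0.154 * 0.846 = 0.260568
Locus 14: 2 * 0.02 * 0.98 = 0.0392
RMP = 6.167e-14

6.167e-14


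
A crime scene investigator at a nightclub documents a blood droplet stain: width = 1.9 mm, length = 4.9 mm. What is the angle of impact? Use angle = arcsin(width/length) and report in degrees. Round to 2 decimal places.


Blood spatter impact angle calculation:
width / length = 1.9 / 4.9 = 0.387755
angle = arcsin(0.387755)
angle = 22.81 degrees

22.81


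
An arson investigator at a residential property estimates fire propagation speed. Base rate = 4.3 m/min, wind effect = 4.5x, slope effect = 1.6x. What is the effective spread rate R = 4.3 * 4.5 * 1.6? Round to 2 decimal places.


Fire spread rate calculation:
R = R0 * wind_factor * slope_factor
= 4.3 * 4.5 * 1.6
= 19.35 * 1.6
= 30.96 m/min

30.96


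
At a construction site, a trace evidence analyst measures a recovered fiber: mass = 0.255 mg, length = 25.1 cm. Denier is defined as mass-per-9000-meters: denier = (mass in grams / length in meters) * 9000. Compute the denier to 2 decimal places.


Denier calculation:
Mass in grams = 0.255 mg / 1000 = 0.000255 g
Length in meters = 25.1 cm / 100 = 0.251 m
Linear density = mass / length = 0.000255 / 0.251 = 0.00101594 g/m
Denier = (g/m) * 9000 = 0.00101594 * 9000 = 9.14

9.14


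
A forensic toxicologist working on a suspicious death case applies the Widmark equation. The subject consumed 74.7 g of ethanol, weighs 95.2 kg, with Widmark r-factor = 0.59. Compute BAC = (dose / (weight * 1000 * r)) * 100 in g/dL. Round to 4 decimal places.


Applying the Widmark formula:
BAC = (dose_g / (body_wt * 1000 * r)) * 100
Denominator = 95.2 * 1000 * 0.59 = 56168
BAC = (74.7 / 56168) * 100
BAC = 0.1330 g/dL

0.1330


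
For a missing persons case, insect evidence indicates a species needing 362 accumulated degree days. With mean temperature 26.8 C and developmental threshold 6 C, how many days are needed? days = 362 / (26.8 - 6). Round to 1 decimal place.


Insect development time:
Effective temperature = avg_temp - T_base = 26.8 - 6 = 20.8 C
Days = ADD / effective_temp = 362 / 20.8 = 17.4 days

17.4


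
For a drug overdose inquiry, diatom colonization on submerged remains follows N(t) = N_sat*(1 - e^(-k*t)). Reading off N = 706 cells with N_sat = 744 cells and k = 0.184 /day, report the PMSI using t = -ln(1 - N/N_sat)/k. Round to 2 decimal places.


PMSI from diatom colonization curve:
N / N_sat = 706 / 744 = 0.948925
1 - N/N_sat = 0.051075
ln(1 - N/N_sat) = -2.97446
t = -ln(1 - N/N_sat) / k = -(-2.97446) / 0.184 = 16.17 days

16.17


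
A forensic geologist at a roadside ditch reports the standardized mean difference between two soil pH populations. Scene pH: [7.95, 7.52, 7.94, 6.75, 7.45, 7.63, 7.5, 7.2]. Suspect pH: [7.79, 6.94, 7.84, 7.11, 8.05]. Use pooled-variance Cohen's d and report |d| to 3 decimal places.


Pooled-variance Cohen's d for soil pH comparison:
Scene mean = 59.94 / 8 = 7.4925
Suspect mean = 37.73 / 5 = 7.546
Scene sample variance s_s^2 = 0.152564
Suspect sample variance s_c^2 = 0.23933
Pooled variance = ((n_s-1)*s_s^2 + (n_c-1)*s_c^2) / (n_s + n_c - 2) = 0.184115
Pooled SD = sqrt(0.184115) = 0.429086
Mean difference = -0.0535
|d| = |-0.0535| / 0.429086 = 0.125

0.125


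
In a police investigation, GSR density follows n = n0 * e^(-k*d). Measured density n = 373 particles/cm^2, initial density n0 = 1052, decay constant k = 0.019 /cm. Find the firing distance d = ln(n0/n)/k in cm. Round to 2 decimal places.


GSR distance calculation:
n0/n = 1052 / 373 = 2.820375
ln(n0/n) = 1.03687
d = 1.03687 / 0.019 = 54.57 cm

54.57


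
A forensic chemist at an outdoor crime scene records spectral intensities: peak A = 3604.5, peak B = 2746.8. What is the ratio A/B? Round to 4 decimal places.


Spectral peak ratio:
Peak A = 3604.5 counts
Peak B = 2746.8 counts
Ratio = 3604.5 / 2746.8 = 1.3123

1.3123


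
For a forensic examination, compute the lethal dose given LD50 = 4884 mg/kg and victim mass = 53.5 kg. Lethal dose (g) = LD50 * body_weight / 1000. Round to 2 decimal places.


Lethal dose calculation:
Lethal dose = LD50 * body_weight / 1000
= 4884 * 53.5 / 1000
= 261294 / 1000
= 261.29 g

261.29


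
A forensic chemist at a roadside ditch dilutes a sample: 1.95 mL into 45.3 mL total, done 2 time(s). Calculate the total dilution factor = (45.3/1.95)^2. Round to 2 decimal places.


Dilution factor calculation:
Single dilution = V_total / V_sample = 45.3 / 1.95 ≈ 23.230769
Number of dilutions = 2
Total DF = (45.3 / 1.95)^2 (full precision, rounded at the end) = 539.67

539.67


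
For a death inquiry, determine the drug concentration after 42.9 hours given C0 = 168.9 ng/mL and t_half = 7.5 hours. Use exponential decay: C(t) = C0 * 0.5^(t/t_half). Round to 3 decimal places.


Drug concentration decay:
Number of half-lives = t / t_half = 42.9 / 7.5 = 5.72
Decay factor = 0.5^5.72 = 0.0189718
C(t) = 168.9 * 0.0189718 = 3.204 ng/mL

3.204


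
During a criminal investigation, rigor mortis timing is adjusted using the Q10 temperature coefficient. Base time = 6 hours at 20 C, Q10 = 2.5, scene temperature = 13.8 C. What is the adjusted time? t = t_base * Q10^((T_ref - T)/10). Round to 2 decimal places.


Rigor mortis time adjustment:
Exponent = (T_ref - T_actual) / 10 = (20 - 13.8) / 10 = 0.62
Q10 factor = 2.5^0.62 = 1.76491
t_adjusted = 6 * 1.76491 = 10.59 hours

10.59


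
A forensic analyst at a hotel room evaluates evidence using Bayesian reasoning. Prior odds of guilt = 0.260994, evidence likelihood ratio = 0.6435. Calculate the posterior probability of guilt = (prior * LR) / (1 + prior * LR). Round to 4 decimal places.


Bayesian evidence evaluation:
Posterior odds = prior_odds * LR = 0.260994 * 0.6435 = 0.1679496
Posterior probability = posterior_odds / (1 + posterior_odds)
= 0.1679496 / (1 + 0.1679496)
= 0.1679496 / 1.1679496
= 0.1438

0.1438


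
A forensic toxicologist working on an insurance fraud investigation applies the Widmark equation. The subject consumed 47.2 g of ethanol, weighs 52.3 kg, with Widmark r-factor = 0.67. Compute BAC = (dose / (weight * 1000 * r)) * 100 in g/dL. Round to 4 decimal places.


Applying the Widmark formula:
BAC = (dose_g / (body_wt * 1000 * r)) * 100
Denominator = 52.3 * 1000 * 0.67 = 35041
BAC = (47.2 / 35041) * 100
BAC = 0.1347 g/dL

0.1347


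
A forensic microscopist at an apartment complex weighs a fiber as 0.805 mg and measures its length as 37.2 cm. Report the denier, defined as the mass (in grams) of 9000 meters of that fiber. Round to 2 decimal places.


Denier calculation:
Mass in grams = 0.805 mg / 1000 = 0.000805 g
Length in meters = 37.2 cm / 100 = 0.372 m
Linear density = mass / length = 0.000805 / 0.372 = 0.00216398 g/m
Denier = (g/m) * 9000 = 0.00216398 * 9000 = 19.48

19.48


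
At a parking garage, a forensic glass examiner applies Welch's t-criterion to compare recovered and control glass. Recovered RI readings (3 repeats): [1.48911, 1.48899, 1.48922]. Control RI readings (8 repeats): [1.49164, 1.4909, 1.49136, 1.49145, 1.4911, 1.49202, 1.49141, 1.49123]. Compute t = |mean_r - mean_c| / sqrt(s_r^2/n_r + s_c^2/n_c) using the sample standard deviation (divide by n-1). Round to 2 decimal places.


Welch's t-criterion for glass RI comparison:
Recovered mean = sum / n_r = 4.46732 / 3 = 1.4891067
Control mean = sum / n_c = 11.93111 / 8 = 1.4913888
Recovered sample variance s_r^2 = 1.32333e-08
Control sample variance s_c^2 = 1.16298e-07
Welch SE (unpooled) = sqrt(s_r^2/n_r + s_c^2/n_c) = sqrt(4.41111e-09 + 1.45373e-08) = sqrt(1.89484e-08) = 0.000137653
|mean_r - mean_c| = 0.00228208
t = 0.00228208 / 0.000137653 = 16.58

16.58


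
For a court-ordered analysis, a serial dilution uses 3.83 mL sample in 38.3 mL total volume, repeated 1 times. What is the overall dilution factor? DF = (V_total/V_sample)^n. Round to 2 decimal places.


Dilution factor calculation:
Single dilution = V_total / V_sample = 38.3 / 3.83 ≈ 10
Number of dilutions = 1
Total DF = (38.3 / 3.83)^1 (full precision, rounded at the end) = 10.00

10.00


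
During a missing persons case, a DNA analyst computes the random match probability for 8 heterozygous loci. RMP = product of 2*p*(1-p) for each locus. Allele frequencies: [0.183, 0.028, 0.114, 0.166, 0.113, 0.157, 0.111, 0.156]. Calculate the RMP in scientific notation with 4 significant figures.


Computing RMP for 8 loci:
Locus 1: 2 * 0.183 * 0.817 = 0.299022
Locus 2: 2 * 0.028 * 0.972 = 0.054432
Locus 3: 2 * 0.114 * 0.886 = 0.202008
Locus 4: 2 * 0.166 * 0.834 = 0.276888
Locus 5: 2 * 0.113 * 0.887 = 0.200462
Locus 6: 2 * 0.157 * 0.843 = 0.264702
Locus 7: 2 * 0.111 * 0.889 = 0.197358
Locus 8: 2 * 0.156 * 0.844 = 0.263328
RMP = 2.511e-06

2.511e-06


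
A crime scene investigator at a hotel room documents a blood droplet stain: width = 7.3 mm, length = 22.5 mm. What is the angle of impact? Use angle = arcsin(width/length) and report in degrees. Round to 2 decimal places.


Blood spatter impact angle calculation:
width / length = 7.3 / 22.5 = 0.324444
angle = arcsin(0.324444)
angle = 18.93 degrees

18.93


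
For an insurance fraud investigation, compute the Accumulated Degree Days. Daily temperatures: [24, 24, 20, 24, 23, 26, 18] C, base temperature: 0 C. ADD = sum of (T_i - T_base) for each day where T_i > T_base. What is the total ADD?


Computing ADD day by day:
Day 1: max(0, 24 - 0) = 24
Day 2: max(0, 24 - 0) = 24
Day 3: max(0, 20 - 0) = 20
Day 4: max(0, 24 - 0) = 24
Day 5: max(0, 23 - 0) = 23
Day 6: max(0, 26 - 0) = 26
Day 7: max(0, 18 - 0) = 18
Total ADD = 159

159


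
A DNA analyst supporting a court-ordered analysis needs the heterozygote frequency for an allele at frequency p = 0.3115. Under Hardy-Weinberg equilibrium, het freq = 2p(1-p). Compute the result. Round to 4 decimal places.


Hardy-Weinberg heterozygote frequency:
q = 1 - p = 1 - 0.3115 = 0.6885
2pq = 2 * 0.3115 * 0.6885 = 0.4289

0.4289


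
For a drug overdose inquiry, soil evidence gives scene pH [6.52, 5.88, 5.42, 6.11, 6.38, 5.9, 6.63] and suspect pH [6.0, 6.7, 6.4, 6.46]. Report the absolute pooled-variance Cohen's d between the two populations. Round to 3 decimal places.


Pooled-variance Cohen's d for soil pH comparison:
Scene mean = 42.84 / 7 = 6.12
Suspect mean = 25.56 / 4 = 6.39
Scene sample variance s_s^2 = 0.180633
Suspect sample variance s_c^2 = 0.0844
Pooled variance = ((n_s-1)*s_s^2 + (n_c-1)*s_c^2) / (n_s + n_c - 2) = 0.148556
Pooled SD = sqrt(0.148556) = 0.38543
Mean difference = -0.27
|d| = |-0.27| / 0.38543 = 0.701

0.701


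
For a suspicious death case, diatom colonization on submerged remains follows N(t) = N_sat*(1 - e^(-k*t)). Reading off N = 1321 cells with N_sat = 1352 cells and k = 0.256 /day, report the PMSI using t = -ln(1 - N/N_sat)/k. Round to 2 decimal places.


PMSI from diatom colonization curve:
N / N_sat = 1321 / 1352 = 0.977071
1 - N/N_sat = 0.022929
ln(1 - N/N_sat) = -3.775353
t = -ln(1 - N/N_sat) / k = -(-3.775353) / 0.256 = 14.75 days

14.75


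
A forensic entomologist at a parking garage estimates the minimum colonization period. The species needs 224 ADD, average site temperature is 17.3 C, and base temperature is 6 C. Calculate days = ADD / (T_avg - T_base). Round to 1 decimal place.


Insect development time:
Effective temperature = avg_temp - T_base = 17.3 - 6 = 11.3 C
Days = ADD / effective_temp = 224 / 11.3 = 19.8 days

19.8


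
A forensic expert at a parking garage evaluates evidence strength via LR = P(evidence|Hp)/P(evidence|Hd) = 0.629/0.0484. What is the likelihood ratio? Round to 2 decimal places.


Likelihood ratio calculation:
LR = P(E|Hp) / P(E|Hd)
LR = 0.629 / 0.0484
LR = 13.00

13.00


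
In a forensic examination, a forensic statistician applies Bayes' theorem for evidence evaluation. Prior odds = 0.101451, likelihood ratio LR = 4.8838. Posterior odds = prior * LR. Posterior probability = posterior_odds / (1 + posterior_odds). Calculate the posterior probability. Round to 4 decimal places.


Bayesian evidence evaluation:
Posterior odds = prior_odds * LR = 0.101451 * 4.8838 = 0.4954664
Posterior probability = posterior_odds / (1 + posterior_odds)
= 0.4954664 / (1 + 0.4954664)
= 0.4954664 / 1.4954664
= 0.3313

0.3313


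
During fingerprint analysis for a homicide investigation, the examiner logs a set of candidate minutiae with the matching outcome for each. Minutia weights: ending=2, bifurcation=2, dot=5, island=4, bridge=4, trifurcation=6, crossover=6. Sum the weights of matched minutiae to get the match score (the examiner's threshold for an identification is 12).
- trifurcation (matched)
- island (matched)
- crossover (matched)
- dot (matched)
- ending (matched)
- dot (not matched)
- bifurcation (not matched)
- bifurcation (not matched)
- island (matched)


Weighted minutiae match score:
  trifurcation: matched, +6 (running total 6)
  island: matched, +4 (running total 10)
  crossover: matched, +6 (running total 16)
  dot: matched, +5 (running total 21)
  ending: matched, +2 (running total 23)
  dot: not matched, +0
  bifurcation: not matched, +0
  bifurcation: not matched, +0
  island: matched, +4 (running total 27)
Total score = 27
Threshold = 12; verdict = identification

27


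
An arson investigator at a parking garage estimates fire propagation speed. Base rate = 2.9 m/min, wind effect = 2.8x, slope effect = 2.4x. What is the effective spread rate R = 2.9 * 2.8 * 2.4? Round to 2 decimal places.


Fire spread rate calculation:
R = R0 * wind_factor * slope_factor
= 2.9 * 2.8 * 2.4
= 8.12 * 2.4
= 19.49 m/min

19.49


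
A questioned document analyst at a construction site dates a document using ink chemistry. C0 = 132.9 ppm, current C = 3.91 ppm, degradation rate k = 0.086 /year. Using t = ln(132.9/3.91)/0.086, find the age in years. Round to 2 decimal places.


Document age estimation:
C0/C = 132.9 / 3.91 = 33.98977
ln(C0/C) = 3.52606
t = 3.52606 / 0.086 = 41.00 years

41.00


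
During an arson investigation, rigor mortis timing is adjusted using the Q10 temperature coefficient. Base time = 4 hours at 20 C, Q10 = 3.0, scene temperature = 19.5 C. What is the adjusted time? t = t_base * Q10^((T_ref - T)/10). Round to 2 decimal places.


Rigor mortis time adjustment:
Exponent = (T_ref - T_actual) / 10 = (20 - 19.5) / 10 = 0.05
Q10 factor = 3.0^0.05 = 1.05647
t_adjusted = 4 * 1.05647 = 4.23 hours

4.23


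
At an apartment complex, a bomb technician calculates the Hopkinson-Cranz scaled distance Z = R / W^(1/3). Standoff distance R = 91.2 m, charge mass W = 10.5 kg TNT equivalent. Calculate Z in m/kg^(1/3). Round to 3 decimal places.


Scaled distance calculation:
W^(1/3) = 10.5^(1/3) = 2.18976
Z = R / W^(1/3) = 91.2 / 2.18976
Z = 41.648 m/kg^(1/3)

41.648


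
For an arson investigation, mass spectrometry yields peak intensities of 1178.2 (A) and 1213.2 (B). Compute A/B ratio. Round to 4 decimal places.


Spectral peak ratio:
Peak A = 1178.2 counts
Peak B = 1213.2 counts
Ratio = 1178.2 / 1213.2 = 0.9712

0.9712


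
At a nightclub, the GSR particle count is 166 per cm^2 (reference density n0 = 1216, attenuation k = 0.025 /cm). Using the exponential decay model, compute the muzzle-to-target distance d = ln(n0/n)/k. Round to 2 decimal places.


GSR distance calculation:
n0/n = 1216 / 166 = 7.325301
ln(n0/n) = 1.991334
d = 1.991334 / 0.025 = 79.65 cm

79.65


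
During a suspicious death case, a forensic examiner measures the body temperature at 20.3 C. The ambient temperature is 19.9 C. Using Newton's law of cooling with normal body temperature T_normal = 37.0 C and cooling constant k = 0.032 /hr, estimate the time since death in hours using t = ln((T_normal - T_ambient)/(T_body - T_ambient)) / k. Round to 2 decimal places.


Using Newton's law of cooling:
t = ln((T_normal - T_ambient) / (T_body - T_ambient)) / k
T_normal - T_ambient = 17.1
T_body - T_ambient = 0.4
Ratio = 42.75
ln(ratio) = 3.755369
t = 3.755369 / 0.032 = 117.36 hours

117.36


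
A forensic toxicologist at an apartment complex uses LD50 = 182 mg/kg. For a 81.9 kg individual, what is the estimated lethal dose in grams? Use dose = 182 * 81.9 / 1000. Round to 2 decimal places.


Lethal dose calculation:
Lethal dose = LD50 * body_weight / 1000
= 182 * 81.9 / 1000
= 14905.8 / 1000
= 14.91 g

14.91


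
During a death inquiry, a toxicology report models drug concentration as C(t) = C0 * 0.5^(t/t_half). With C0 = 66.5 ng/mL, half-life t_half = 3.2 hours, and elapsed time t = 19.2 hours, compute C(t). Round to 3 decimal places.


Drug concentration decay:
Number of half-lives = t / t_half = 19.2 / 3.2 = 6
Decay factor = 0.5^6 = 0.015625
C(t) = 66.5 * 0.015625 = 1.039 ng/mL

1.039


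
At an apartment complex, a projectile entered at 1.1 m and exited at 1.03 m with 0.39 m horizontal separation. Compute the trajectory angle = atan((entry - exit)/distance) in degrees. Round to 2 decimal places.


Bullet trajectory angle:
Height difference = 1.1 - 1.03 = 0.07 m
angle = atan(0.07 / 0.39)
angle = atan(0.179487)
angle = 10.18 degrees

10.18


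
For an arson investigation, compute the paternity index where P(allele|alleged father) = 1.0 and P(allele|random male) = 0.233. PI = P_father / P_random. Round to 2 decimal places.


Paternity Index calculation:
PI = P(allele|father) / P(allele|random)
PI = 1.0 / 0.233
PI = 4.29

4.29


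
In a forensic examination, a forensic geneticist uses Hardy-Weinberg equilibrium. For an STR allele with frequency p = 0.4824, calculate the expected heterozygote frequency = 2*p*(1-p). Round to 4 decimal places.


Hardy-Weinberg heterozygote frequency:
q = 1 - p = 1 - 0.4824 = 0.5176
2pq = 2 * 0.4824 * 0.5176 = 0.4994

0.4994


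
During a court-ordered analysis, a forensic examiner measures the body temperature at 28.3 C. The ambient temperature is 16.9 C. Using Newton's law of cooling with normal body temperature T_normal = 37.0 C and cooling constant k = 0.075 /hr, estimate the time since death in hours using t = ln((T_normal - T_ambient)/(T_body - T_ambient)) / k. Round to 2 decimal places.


Using Newton's law of cooling:
t = ln((T_normal - T_ambient) / (T_body - T_ambient)) / k
T_normal - T_ambient = 20.1
T_body - T_ambient = 11.4
Ratio = 1.763158
ln(ratio) = 0.567107
t = 0.567107 / 0.075 = 7.56 hours

7.56


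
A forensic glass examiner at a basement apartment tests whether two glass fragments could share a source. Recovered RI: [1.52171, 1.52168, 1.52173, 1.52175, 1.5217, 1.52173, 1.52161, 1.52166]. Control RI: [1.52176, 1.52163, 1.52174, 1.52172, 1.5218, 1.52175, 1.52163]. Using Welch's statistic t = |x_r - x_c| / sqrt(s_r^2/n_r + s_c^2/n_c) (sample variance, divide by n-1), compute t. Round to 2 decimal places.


Welch's t-criterion for glass RI comparison:
Recovered mean = sum / n_r = 12.17357 / 8 = 1.5216962
Control mean = sum / n_c = 10.65203 / 7 = 1.5217186
Recovered sample variance s_r^2 = 2.05536e-09
Control sample variance s_c^2 = 4.24762e-09
Welch SE (unpooled) = sqrt(s_r^2/n_r + s_c^2/n_c) = sqrt(2.5692e-10 + 6.06803e-10) = sqrt(8.63723e-10) = 2.93892e-05
|mean_r - mean_c| = 2.23214e-05
t = 2.23214e-05 / 2.93892e-05 = 0.76

0.76


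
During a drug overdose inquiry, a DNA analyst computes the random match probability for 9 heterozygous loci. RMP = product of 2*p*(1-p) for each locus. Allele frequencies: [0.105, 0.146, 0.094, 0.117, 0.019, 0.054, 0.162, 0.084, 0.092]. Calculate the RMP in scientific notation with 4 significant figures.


Computing RMP for 9 loci:
Locus 1: 2 * 0.105 * 0.895 = 0.18795
Locus 2: 2 * 0.146 * 0.854 = 0.249368
Locus 3: 2 * 0.094 * 0.906 = 0.170328
Locus 4: 2 * 0.117 * 0.883 = 0.206622
Locus 5: 2 * 0.019 * 0.981 = 0.037278
Locus 6: 2 * 0.054 * 0.946 = 0.102168
Locus 7: 2 * 0.162 * 0.838 = 0.271512
Locus 8: 2 * 0.084 * 0.916 = 0.153888
Locus 9: 2 * 0.092 * 0.908 = 0.167072
RMP = 4.385e-08

4.385e-08


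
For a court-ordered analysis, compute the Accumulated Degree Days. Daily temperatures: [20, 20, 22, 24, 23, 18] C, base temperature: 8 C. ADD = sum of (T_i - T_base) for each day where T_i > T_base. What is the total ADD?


Computing ADD day by day:
Day 1: max(0, 20 - 8) = 12
Day 2: max(0, 20 - 8) = 12
Day 3: max(0, 22 - 8) = 14
Day 4: max(0, 24 - 8) = 16
Day 5: max(0, 23 - 8) = 15
Day 6: max(0, 18 - 8) = 10
Total ADD = 79

79


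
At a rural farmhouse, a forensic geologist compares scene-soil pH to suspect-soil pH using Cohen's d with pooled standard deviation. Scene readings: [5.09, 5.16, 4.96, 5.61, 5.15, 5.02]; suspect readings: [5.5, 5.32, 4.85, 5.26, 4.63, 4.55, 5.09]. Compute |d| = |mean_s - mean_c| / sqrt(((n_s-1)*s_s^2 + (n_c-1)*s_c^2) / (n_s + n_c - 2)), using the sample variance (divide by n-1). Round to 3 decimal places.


Pooled-variance Cohen's d for soil pH comparison:
Scene mean = 30.99 / 6 = 5.165
Suspect mean = 35.2 / 7 = 5.028571
Scene sample variance s_s^2 = 0.05339
Suspect sample variance s_c^2 = 0.130714
Pooled variance = ((n_s-1)*s_s^2 + (n_c-1)*s_c^2) / (n_s + n_c - 2) = 0.095567
Pooled SD = sqrt(0.095567) = 0.309139
Mean difference = 0.136429
|d| = |0.136429| / 0.309139 = 0.441

0.441


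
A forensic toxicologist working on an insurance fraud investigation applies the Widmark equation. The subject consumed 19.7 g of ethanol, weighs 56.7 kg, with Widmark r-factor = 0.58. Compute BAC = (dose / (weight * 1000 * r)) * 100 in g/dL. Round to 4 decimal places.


Applying the Widmark formula:
BAC = (dose_g / (body_wt * 1000 * r)) * 100
Denominator = 56.7 * 1000 * 0.58 = 32886
BAC = (19.7 / 32886) * 100
BAC = 0.0599 g/dL

0.0599


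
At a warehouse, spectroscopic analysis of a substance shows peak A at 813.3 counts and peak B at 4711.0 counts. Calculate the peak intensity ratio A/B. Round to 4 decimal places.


Spectral peak ratio:
Peak A = 813.3 counts
Peak B = 4711.0 counts
Ratio = 813.3 / 4711.0 = 0.1726

0.1726


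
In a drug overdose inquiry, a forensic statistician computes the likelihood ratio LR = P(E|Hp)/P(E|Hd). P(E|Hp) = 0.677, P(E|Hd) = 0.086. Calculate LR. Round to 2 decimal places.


Likelihood ratio calculation:
LR = P(E|Hp) / P(E|Hd)
LR = 0.677 / 0.086
LR = 7.87

7.87


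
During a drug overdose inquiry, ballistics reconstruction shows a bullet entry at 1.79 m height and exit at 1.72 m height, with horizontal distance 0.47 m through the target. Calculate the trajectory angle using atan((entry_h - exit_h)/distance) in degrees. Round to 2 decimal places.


Bullet trajectory angle:
Height difference = 1.79 - 1.72 = 0.07 m
angle = atan(0.07 / 0.47)
angle = atan(0.148936)
angle = 8.47 degrees

8.47


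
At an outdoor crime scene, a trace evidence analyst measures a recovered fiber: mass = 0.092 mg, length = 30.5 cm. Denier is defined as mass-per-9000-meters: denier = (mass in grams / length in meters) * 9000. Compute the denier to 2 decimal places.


Denier calculation:
Mass in grams = 0.092 mg / 1000 = 0.000092 g
Length in meters = 30.5 cm / 100 = 0.305 m
Linear density = mass / length = 0.000092 / 0.305 = 0.00030164 g/m
Denier = (g/m) * 9000 = 0.00030164 * 9000 = 2.71

2.71


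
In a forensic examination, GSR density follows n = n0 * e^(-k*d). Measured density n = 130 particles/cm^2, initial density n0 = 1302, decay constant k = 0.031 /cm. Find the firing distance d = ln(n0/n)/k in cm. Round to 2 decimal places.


GSR distance calculation:
n0/n = 1302 / 130 = 10.015385
ln(n0/n) = 2.304122
d = 2.304122 / 0.031 = 74.33 cm

74.33


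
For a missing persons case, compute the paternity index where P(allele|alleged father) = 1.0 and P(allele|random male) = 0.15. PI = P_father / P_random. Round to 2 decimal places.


Paternity Index calculation:
PI = P(allele|father) / P(allele|random)
PI = 1.0 / 0.15
PI = 6.67

6.67


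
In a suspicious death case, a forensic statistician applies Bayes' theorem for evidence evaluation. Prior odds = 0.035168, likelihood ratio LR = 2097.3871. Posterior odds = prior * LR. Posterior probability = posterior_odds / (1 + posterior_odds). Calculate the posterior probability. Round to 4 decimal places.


Bayesian evidence evaluation:
Posterior odds = prior_odds * LR = 0.035168 * 2097.3871 = 73.76091
Posterior probability = posterior_odds / (1 + posterior_odds)
= 73.76091 / (1 + 73.76091)
= 73.76091 / 74.76091
= 0.9866

0.9866


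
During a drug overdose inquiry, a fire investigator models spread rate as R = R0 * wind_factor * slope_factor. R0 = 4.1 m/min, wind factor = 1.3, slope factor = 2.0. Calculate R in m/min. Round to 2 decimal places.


Fire spread rate calculation:
R = R0 * wind_factor * slope_factor
= 4.1 * 1.3 * 2.0
= 5.33 * 2.0
= 10.66 m/min

10.66


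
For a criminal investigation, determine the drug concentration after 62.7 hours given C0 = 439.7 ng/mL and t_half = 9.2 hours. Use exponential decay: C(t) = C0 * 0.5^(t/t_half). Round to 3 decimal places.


Drug concentration decay:
Number of half-lives = t / t_half = 62.7 / 9.2 = 6.815217
Decay factor = 0.5^6.815217 = 0.00888005
C(t) = 439.7 * 0.00888005 = 3.905 ng/mL

3.905


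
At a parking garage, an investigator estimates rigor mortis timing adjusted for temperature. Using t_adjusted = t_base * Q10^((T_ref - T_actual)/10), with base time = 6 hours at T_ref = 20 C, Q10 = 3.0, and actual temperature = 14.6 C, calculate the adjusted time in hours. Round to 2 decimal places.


Rigor mortis time adjustment:
Exponent = (T_ref - T_actual) / 10 = (20 - 14.6) / 10 = 0.54
Q10 factor = 3.0^0.54 = 1.80986
t_adjusted = 6 * 1.80986 = 10.86 hours

10.86


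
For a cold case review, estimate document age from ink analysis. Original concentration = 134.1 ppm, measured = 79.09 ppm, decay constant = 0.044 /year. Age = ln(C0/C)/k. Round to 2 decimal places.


Document age estimation:
C0/C = 134.1 / 79.09 = 1.695537
ln(C0/C) = 0.528
t = 0.528 / 0.044 = 12.00 years

12.00


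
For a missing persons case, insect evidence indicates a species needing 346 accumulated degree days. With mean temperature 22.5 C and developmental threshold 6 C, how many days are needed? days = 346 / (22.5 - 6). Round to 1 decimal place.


Insect development time:
Effective temperature = avg_temp - T_base = 22.5 - 6 = 16.5 C
Days = ADD / effective_temp = 346 / 16.5 = 21.0 days

21.0


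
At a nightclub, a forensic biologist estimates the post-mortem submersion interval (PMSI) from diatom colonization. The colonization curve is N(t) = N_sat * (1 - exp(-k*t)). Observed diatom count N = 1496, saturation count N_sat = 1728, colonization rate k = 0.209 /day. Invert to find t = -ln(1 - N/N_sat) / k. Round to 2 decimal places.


PMSI from diatom colonization curve:
N / N_sat = 1496 / 1728 = 0.865741
1 - N/N_sat = 0.134259
ln(1 - N/N_sat) = -2.007985
t = -ln(1 - N/N_sat) / k = -(-2.007985) / 0.209 = 9.61 days

9.61


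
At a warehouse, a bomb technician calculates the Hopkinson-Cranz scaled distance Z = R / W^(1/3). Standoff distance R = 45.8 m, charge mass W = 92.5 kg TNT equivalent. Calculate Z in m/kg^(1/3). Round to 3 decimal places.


Scaled distance calculation:
W^(1/3) = 92.5^(1/3) = 4.522521
Z = R / W^(1/3) = 45.8 / 4.522521
Z = 10.127 m/kg^(1/3)

10.127


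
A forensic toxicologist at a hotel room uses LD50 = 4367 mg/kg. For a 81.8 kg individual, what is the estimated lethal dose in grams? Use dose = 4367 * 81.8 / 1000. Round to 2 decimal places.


Lethal dose calculation:
Lethal dose = LD50 * body_weight / 1000
= 4367 * 81.8 / 1000
= 357220.6 / 1000
= 357.22 g

357.22


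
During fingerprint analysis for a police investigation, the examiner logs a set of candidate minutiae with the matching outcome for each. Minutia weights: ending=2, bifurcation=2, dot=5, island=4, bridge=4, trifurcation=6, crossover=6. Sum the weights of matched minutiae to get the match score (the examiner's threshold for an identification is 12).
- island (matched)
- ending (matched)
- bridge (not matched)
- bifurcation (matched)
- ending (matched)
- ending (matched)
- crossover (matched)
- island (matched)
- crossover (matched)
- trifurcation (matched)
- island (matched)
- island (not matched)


Weighted minutiae match score:
  island: matched, +4 (running total 4)
  ending: matched, +2 (running total 6)
  bridge: not matched, +0
  bifurcation: matched, +2 (running total 8)
  ending: matched, +2 (running total 10)
  ending: matched, +2 (running total 12)
  crossover: matched, +6 (running total 18)
  island: matched, +4 (running total 22)
  crossover: matched, +6 (running total 28)
  trifurcation: matched, +6 (running total 34)
  island: matched, +4 (running total 38)
  island: not matched, +0
Total score = 38
Threshold = 12; verdict = identification

38


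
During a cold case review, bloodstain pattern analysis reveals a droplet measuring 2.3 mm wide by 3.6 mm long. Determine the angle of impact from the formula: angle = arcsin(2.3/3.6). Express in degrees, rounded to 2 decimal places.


Blood spatter impact angle calculation:
width / length = 2.3 / 3.6 = 0.638889
angle = arcsin(0.638889)
angle = 39.71 degrees

39.71


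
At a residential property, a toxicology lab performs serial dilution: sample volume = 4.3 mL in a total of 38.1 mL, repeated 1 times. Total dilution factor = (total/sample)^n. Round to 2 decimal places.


Dilution factor calculation:
Single dilution = V_total / V_sample = 38.1 / 4.3 ≈ 8.860465
Number of dilutions = 1
Total DF = (38.1 / 4.3)^1 (full precision, rounded at the end) = 8.86

8.86


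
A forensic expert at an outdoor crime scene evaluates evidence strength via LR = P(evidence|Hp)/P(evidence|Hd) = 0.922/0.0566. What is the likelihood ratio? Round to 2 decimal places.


Likelihood ratio calculation:
LR = P(E|Hp) / P(E|Hd)
LR = 0.922 / 0.0566
LR = 16.29

16.29


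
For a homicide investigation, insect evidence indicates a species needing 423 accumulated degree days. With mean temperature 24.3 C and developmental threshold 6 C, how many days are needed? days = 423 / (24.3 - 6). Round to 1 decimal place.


Insect development time:
Effective temperature = avg_temp - T_base = 24.3 - 6 = 18.3 C
Days = ADD / effective_temp = 423 / 18.3 = 23.1 days

23.1


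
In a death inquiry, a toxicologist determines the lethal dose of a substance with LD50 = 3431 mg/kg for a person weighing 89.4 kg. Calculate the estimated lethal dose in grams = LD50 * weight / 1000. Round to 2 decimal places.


Lethal dose calculation:
Lethal dose = LD50 * body_weight / 1000
= 3431 * 89.4 / 1000
= 306731.4 / 1000
= 306.73 g

306.73


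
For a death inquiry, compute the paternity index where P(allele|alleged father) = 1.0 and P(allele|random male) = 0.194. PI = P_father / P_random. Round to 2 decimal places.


Paternity Index calculation:
PI = P(allele|father) / P(allele|random)
PI = 1.0 / 0.194
PI = 5.15

5.15


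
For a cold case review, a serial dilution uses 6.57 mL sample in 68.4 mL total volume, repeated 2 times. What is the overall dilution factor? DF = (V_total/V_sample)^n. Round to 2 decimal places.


Dilution factor calculation:
Single dilution = V_total / V_sample = 68.4 / 6.57 ≈ 10.410959
Number of dilutions = 2
Total DF = (68.4 / 6.57)^2 (full precision, rounded at the end) = 108.39

108.39


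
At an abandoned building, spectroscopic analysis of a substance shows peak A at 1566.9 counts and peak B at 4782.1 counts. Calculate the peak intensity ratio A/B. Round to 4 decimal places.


Spectral peak ratio:
Peak A = 1566.9 counts
Peak B = 4782.1 counts
Ratio = 1566.9 / 4782.1 = 0.3277

0.3277


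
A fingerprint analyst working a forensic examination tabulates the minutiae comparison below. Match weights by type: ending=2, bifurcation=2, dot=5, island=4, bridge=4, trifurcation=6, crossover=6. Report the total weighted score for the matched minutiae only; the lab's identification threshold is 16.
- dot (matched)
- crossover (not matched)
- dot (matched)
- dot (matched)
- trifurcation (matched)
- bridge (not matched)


Weighted minutiae match score:
  dot: matched, +5 (running total 5)
  crossover: not matched, +0
  dot: matched, +5 (running total 10)
  dot: matched, +5 (running total 15)
  trifurcation: matched, +6 (running total 21)
  bridge: not matched, +0
Total score = 21
Threshold = 16; verdict = identification

21
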